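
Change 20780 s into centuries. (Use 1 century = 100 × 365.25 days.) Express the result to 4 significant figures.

1 s = 3.16881e-10 century.
So 20780 × 3.16881e-10 ≈ 6.585e-6 century.

6.585e-6 century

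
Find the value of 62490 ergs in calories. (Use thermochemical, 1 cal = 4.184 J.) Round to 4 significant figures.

0.001494 cal

1 erg = 2.39006e-8 cal.
Thus 62490 × 2.39006e-8 ≈ 0.001494 cal.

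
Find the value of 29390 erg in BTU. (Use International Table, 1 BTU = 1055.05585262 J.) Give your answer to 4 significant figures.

1 erg = 9.47817e-11 BTU.
29390 × 9.47817e-11 ≈ 2.786e-6 BTU.

2.786e-6 BTU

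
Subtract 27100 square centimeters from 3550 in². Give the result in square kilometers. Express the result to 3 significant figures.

-4.20 × 10^-7 km²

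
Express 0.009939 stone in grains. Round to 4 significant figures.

1 st = 98000.0 gr.
So 0.009939 × 98000.0 ≈ 974.0 gr.

974.0 grains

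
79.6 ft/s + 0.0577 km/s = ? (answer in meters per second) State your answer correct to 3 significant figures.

82.0 m/s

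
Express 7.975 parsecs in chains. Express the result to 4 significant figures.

1.223 × 10^16 chains

1 parsec = 1.53388 × 10^15 chain.
Then 7.975 × 1.53388 × 10^15 ≈ 1.223 × 10^16 chain.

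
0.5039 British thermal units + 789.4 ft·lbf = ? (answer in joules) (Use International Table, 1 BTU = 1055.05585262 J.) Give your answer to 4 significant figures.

1602 J

0.5039 BTU = 531.643 J and 789.4 ft·lbf = 1070.28 J.
531.643 + 1070.28 ≈ 1602 J.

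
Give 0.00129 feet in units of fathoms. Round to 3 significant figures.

1 ft = 0.166667 fathoms.
Then 0.00129 × 0.166667 ≈ 0.000215 fathom.

0.000215 fathom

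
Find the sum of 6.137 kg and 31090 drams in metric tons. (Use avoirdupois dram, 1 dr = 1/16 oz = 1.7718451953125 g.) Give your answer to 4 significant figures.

0.06122 t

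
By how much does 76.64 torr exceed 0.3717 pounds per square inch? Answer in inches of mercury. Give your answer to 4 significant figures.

2.261 inHg

76.64 torr = 3.01732 inHg and 0.3717 psi = 0.756789 inHg.
3.01732 − 0.756789 ≈ 2.261 inHg.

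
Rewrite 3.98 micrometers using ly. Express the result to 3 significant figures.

1 μm = 1.05700 × 10^-22 light-years.
Then 3.98 × 1.05700 × 10^-22 ≈ 4.21 × 10^-22 ly.

4.21 × 10^-22 light-years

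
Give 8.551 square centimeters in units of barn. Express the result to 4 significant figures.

1 square centimeter = 1.00000e+24 barn.
8.551 × 1.00000e+24 ≈ 8.551e+24 barn.

8.551e+24 barn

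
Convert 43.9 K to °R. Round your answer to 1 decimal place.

°R = K × 9/5.
Applying the formula gives 79.0 °R.

79.0 °R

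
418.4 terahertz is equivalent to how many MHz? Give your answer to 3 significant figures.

1 terahertz = 1.00000e+6 MHz.
Then 418.4 × 1.00000e+6 ≈ 4.18e+8 MHz.

4.18e+8 MHz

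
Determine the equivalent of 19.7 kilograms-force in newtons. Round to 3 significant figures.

193 N

1 kgf = 9.80665 N.
So 19.7 × 9.80665 ≈ 193 N.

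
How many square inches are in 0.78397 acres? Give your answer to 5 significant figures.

4.9176 × 10^6 square inches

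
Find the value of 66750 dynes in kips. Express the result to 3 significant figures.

0.000150 kip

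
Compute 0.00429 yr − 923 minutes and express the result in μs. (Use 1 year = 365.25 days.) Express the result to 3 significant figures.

0.00429 yr = 1.35382e+11 μs and 923 min = 5.53800e+10 μs.
1.35382e+11 − 5.53800e+10 ≈ 8.00e+10 μs.

8.00e+10 microseconds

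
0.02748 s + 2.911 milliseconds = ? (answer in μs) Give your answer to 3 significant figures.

0.02748 s = 27480.0 μs and 2.911 ms = 2911.00 μs.
27480.0 + 2911.00 ≈ 30400 μs.

30400 μs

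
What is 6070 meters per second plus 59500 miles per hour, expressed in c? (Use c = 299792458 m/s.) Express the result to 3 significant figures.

6070 m/s = 2.02473e-5 c and 59500 mph = 8.87243e-5 c.
2.02473e-5 + 8.87243e-5 ≈ 0.000109 c.

0.000109 times the speed of light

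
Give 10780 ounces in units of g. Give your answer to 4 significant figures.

305600 g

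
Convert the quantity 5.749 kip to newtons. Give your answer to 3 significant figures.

25600 newtons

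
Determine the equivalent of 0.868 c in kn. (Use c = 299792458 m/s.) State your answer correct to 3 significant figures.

1 speed of light = 5.82750e+8 knots.
0.868 × 5.82750e+8 ≈ 5.06e+8 kn.

5.06e+8 kn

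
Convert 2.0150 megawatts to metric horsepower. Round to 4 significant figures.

2740 PS

1 MW = 1359.62 metric horsepower.
2.0150 × 1359.62 ≈ 2740 PS.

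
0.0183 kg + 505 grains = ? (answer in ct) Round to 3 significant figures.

255 carats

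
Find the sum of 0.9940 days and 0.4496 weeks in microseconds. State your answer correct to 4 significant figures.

3.578e+11 μs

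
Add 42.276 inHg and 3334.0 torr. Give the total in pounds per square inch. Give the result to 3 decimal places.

85.233 psi

42.276 inHg = 20.7640 psi and 3334.0 torr = 64.4688 psi.
20.7640 + 64.4688 ≈ 85.233 psi.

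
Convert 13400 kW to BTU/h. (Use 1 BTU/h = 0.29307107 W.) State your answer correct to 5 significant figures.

4.5723e+7 BTU per hour

1 kilowatt = 3412.14 BTU per hour.
So 13400 × 3412.14 ≈ 4.5723e+7 BTU/h.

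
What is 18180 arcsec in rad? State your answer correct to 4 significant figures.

0.08814 rad

1 arcsec = 4.84814 × 10^-6 rad.
Then 18180 × 4.84814 × 10^-6 ≈ 0.08814 rad.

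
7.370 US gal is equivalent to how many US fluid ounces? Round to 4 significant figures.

943.4 US fluid ounces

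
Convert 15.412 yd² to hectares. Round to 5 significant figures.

0.0012886 ha

1 yd² = 8.36127 × 10^-5 ha.
15.412 × 8.36127 × 10^-5 ≈ 0.0012886 ha.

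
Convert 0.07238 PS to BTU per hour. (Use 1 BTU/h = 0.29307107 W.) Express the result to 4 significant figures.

181.6 BTU/h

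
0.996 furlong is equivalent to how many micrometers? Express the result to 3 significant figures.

2.00e+8 micrometers

1 furlong = 2.01168e+8 μm.
Thus 0.996 × 2.01168e+8 ≈ 2.00e+8 μm.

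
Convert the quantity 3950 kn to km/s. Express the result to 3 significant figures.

2.03 kilometers per second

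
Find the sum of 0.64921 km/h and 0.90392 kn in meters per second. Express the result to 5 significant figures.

0.64921 km/h = 0.180336 m/s and 0.90392 kn = 0.465017 m/s.
0.180336 + 0.465017 ≈ 0.64535 m/s.

0.64535 m/s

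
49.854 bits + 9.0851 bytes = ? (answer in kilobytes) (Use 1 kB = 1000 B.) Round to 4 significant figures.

49.854 bit = 0.00623175 kB and 9.0851 B = 0.00908510 kB.
0.00623175 + 0.00908510 ≈ 0.01532 kB.

0.01532 kB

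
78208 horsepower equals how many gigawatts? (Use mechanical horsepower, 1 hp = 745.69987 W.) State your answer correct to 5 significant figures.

0.058320 GW

1 hp = 7.45700 × 10^-7 GW.
78208 × 7.45700 × 10^-7 ≈ 0.058320 GW.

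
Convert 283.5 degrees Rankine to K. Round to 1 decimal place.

°R = K × 9/5.
Applying the formula gives 157.5 K.

157.5 kelvins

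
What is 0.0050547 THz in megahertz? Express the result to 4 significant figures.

1 THz = 1.00000e+6 MHz.
Thus 0.0050547 × 1.00000e+6 ≈ 5055 MHz.

5055 megahertz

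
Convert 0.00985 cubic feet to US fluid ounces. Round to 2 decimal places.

1 ft³ = 957.506 US fl oz.
Thus 0.00985 × 957.506 ≈ 9.43 US fl oz.

9.43 US fl oz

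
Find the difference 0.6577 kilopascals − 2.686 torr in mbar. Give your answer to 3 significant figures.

3.00 mbar

0.6577 kPa = 6.57700 mbar and 2.686 torr = 3.58104 mbar.
6.57700 − 3.58104 ≈ 3.00 mbar.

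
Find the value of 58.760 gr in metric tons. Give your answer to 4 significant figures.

1 gr = 6.47989 × 10^-8 metric tons.
Then 58.760 × 6.47989 × 10^-8 ≈ 3.808 × 10^-6 t.

3.808 × 10^-6 metric tons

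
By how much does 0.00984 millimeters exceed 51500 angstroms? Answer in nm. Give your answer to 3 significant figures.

4690 nm

0.00984 mm = 9840.00 nm and 51500 Å = 5150.00 nm.
9840.00 − 5150.00 ≈ 4690 nm.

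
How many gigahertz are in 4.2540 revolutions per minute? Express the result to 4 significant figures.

7.090 × 10^-11 GHz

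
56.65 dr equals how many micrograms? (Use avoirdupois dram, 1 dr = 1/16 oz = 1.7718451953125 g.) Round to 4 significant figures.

1.004 × 10^8 micrograms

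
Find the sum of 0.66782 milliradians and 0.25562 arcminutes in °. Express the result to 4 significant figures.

0.66782 mrad = 0.0382633 ° and 0.25562 arcmin = 0.00426033 °.
0.0382633 + 0.00426033 ≈ 0.04252 °.

0.04252 °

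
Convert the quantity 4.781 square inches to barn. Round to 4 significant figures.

1 in² = 6.45160e+24 barn.
Thus 4.781 × 6.45160e+24 ≈ 3.085e+25 barn.

3.085e+25 barns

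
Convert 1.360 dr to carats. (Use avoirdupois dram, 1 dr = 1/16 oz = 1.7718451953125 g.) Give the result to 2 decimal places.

1 dram = 8.85923 ct.
1.360 × 8.85923 ≈ 12.05 ct.

12.05 ct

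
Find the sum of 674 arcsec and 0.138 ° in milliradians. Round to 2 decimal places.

674 arcsec = 3.26764 mrad and 0.138 ° = 2.40855 mrad.
3.26764 + 2.40855 ≈ 5.68 mrad.

5.68 mrad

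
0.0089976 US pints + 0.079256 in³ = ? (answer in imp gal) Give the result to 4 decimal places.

0.0012 imp gal

0.0089976 US pt = 0.000936509 imp gal and 0.079256 in³ = 0.000285690 imp gal.
0.000936509 + 0.000285690 ≈ 0.0012 imp gal.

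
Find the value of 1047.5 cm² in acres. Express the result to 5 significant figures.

2.5884 × 10^-5 acres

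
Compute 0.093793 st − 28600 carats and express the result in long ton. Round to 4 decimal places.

0.093793 st = 0.000586206 long ton and 28600 ct = 0.00562966 long ton.
0.000586206 − 0.00562966 ≈ -0.0050 long ton.

-0.0050 long ton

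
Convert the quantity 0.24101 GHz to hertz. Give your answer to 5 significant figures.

2.4101 × 10^8 Hz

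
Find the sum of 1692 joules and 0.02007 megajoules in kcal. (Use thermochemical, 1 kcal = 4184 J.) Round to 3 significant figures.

1692 J = 0.404398 kcal and 0.02007 MJ = 4.79685 kcal.
0.404398 + 4.79685 ≈ 5.20 kcal.

5.20 kilocalories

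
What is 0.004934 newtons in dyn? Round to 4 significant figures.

1 N = 100000 dyn.
Thus 0.004934 × 100000 ≈ 493.4 dyn.

493.4 dynes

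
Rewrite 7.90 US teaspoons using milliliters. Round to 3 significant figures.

38.9 mL

1 US tsp = 4.92892 mL.
Thus 7.90 × 4.92892 ≈ 38.9 mL.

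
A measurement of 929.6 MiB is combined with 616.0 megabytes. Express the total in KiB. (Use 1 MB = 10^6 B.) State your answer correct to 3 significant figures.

1.55 × 10^6 kibibytes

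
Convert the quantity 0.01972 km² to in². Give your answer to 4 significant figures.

3.057e+7 square inches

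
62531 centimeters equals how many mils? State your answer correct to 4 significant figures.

1 cm = 393.701 mils.
So 62531 × 393.701 ≈ 2.462 × 10^7 mil.

2.462 × 10^7 mils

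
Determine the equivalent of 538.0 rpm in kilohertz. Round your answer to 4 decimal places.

0.0090 kilohertz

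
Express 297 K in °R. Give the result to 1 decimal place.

534.6 °R

°R = K × 9/5.
Applying the formula gives 534.6 °R.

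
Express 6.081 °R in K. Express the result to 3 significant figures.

3.38 K

°R = K × 9/5.
Applying the formula gives 3.38 K.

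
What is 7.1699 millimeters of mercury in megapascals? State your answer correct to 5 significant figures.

1 mmHg = 0.000133322 MPa.
Thus 7.1699 × 0.000133322 ≈ 0.00095591 MPa.

0.00095591 MPa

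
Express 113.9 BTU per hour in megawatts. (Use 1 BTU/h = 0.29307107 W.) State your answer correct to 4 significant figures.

3.338 × 10^-5 megawatts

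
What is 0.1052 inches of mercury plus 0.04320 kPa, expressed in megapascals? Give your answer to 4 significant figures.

0.1052 inHg = 0.000356248 MPa and 0.04320 kPa = 4.32000 × 10^-5 MPa.
0.000356248 + 4.32000 × 10^-5 ≈ 0.0003994 MPa.

0.0003994 megapascals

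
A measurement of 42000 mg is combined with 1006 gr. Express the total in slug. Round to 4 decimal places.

0.0073 slug

42000 mg = 0.00287791 slug and 1006 gr = 0.00446678 slug.
0.00287791 + 0.00446678 ≈ 0.0073 slug.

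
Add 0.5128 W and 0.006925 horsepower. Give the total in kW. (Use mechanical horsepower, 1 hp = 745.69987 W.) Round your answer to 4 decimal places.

0.0057 kW

0.5128 W = 0.000512800 kW and 0.006925 hp = 0.00516397 kW.
0.000512800 + 0.00516397 ≈ 0.0057 kW.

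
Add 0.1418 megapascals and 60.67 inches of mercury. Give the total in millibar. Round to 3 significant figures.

3470 mbar

0.1418 MPa = 1418.00 mbar and 60.67 inHg = 2054.52 mbar.
1418.00 + 2054.52 ≈ 3470 mbar.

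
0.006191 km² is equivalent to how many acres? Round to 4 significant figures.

1.530 acres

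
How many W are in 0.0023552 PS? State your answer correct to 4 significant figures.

1.732 W

1 PS = 735.499 W.
Thus 0.0023552 × 735.499 ≈ 1.732 W.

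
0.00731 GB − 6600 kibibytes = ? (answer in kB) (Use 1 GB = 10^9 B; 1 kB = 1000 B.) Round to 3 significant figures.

552 kB

0.00731 GB = 7310.00 kB and 6600 KiB = 6758.40 kB.
7310.00 − 6758.40 ≈ 552 kB.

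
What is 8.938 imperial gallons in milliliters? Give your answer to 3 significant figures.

1 imperial gallon = 4546.09 mL.
8.938 × 4546.09 ≈ 40600 mL.

40600 mL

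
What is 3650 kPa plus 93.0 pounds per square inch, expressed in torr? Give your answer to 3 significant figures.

32200 torr

3650 kPa = 27377.3 torr and 93.0 psi = 4809.49 torr.
27377.3 + 4809.49 ≈ 32200 torr.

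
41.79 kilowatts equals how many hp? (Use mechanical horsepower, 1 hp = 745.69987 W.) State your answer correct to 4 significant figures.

56.04 horsepower

1 kilowatt = 1.34102 hp.
Thus 41.79 × 1.34102 ≈ 56.04 hp.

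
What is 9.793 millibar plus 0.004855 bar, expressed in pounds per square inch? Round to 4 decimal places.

0.2125 psi

9.793 mbar = 0.142035 psi and 0.004855 bar = 0.0704158 psi.
0.142035 + 0.0704158 ≈ 0.2125 psi.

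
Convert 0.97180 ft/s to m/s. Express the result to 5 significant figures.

0.29620 m/s

1 ft/s = 0.304800 meters per second.
Thus 0.97180 × 0.304800 ≈ 0.29620 m/s.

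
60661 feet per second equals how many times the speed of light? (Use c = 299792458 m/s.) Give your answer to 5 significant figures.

1 ft/s = 1.01670 × 10^-9 c.
So 60661 × 1.01670 × 10^-9 ≈ 6.1674 × 10^-5 c.

6.1674 × 10^-5 c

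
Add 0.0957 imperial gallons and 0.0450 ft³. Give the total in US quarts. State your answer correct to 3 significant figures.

0.0957 imp gal = 0.459724 US qt and 0.0450 ft³ = 1.34649 US qt.
0.459724 + 1.34649 ≈ 1.81 US qt.

1.81 US qt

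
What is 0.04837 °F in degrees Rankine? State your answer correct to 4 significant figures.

°R = °F + 459.67.
Applying the formula gives 459.7 °R.

459.7 °R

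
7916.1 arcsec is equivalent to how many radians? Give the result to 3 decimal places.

1 arcsec = 4.84814e-6 rad.
Then 7916.1 × 4.84814e-6 ≈ 0.038 rad.

0.038 radians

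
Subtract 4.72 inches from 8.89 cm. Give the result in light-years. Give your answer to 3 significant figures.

8.89 cm = 9.39674e-18 ly and 4.72 in = 1.26722e-17 ly.
9.39674e-18 − 1.26722e-17 ≈ -3.28e-18 ly.

-3.28e-18 ly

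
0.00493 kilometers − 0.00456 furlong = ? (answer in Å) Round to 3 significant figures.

0.00493 km = 4.93000 × 10^10 Å and 0.00456 furlong = 9.17326 × 10^9 Å.
4.93000 × 10^10 − 9.17326 × 10^9 ≈ 4.01 × 10^10 Å.

4.01 × 10^10 angstroms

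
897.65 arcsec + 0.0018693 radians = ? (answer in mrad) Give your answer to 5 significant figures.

6.2212 mrad

897.65 arcsec = 4.35193 mrad and 0.0018693 rad = 1.86930 mrad.
4.35193 + 1.86930 ≈ 6.2212 mrad.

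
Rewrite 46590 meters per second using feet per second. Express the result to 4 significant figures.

1 m/s = 3.28084 feet per second.
Then 46590 × 3.28084 ≈ 152900 ft/s.

152900 ft/s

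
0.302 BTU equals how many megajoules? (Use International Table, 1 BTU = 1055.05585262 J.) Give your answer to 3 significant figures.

0.000319 megajoules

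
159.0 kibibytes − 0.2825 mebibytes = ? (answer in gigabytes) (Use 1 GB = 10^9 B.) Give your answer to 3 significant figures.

159.0 KiB = 0.000162816 GB and 0.2825 MiB = 0.000296223 GB.
0.000162816 − 0.000296223 ≈ -0.000133 GB.

-0.000133 GB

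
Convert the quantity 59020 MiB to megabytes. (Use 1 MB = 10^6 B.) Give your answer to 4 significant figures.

1 MiB = 1.04858 MB.
Thus 59020 × 1.04858 ≈ 61890 MB.

61890 MB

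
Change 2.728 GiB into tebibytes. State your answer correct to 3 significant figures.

0.00266 TiB

1 GiB = 0.0009765625 TiB.
Then 2.728 × 0.0009765625 ≈ 0.00266 TiB.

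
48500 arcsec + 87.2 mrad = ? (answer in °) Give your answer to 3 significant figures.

18.5 °

48500 arcsec = 13.4722 ° and 87.2 mrad = 4.99619 °.
13.4722 + 4.99619 ≈ 18.5 °.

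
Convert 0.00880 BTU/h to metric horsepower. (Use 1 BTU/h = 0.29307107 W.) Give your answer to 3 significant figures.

3.51 × 10^-6 PS

1 BTU per hour = 0.000398466 PS.
Then 0.00880 × 0.000398466 ≈ 3.51 × 10^-6 PS.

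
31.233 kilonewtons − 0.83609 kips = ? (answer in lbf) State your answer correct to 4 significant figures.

31.233 kN = 7021.46 lbf and 0.83609 kip = 836.090 lbf.
7021.46 − 836.090 ≈ 6185 lbf.

6185 pounds-force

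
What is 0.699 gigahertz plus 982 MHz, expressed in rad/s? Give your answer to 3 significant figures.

0.699 GHz = 4.39195 × 10^9 rad/s and 982 MHz = 6.17009 × 10^9 rad/s.
4.39195 × 10^9 + 6.17009 × 10^9 ≈ 1.06 × 10^10 rad/s.

1.06 × 10^10 rad/s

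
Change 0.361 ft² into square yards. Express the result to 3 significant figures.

1 ft² = 0.111111 square yards.
So 0.361 × 0.111111 ≈ 0.0401 yd².

0.0401 square yards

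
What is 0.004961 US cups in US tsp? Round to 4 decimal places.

0.2381 US tsp

1 US cup = 48.0000 US tsp.
0.004961 × 48.0000 ≈ 0.2381 US tsp.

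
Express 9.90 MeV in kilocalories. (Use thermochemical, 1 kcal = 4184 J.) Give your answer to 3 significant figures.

1 megaelectronvolt = 3.82929e-17 kilocalories.
Thus 9.90 × 3.82929e-17 ≈ 3.79e-16 kcal.

3.79e-16 kcal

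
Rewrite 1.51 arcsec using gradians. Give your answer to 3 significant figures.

1 arcsecond = 0.000308642 grad.
1.51 × 0.000308642 ≈ 0.000466 grad.

0.000466 gradians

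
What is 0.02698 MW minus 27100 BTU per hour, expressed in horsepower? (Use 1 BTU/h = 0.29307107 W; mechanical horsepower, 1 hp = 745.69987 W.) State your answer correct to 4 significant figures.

25.53 horsepower

0.02698 MW = 36.1808 hp and 27100 BTU/h = 10.6507 hp.
36.1808 − 10.6507 ≈ 25.53 hp.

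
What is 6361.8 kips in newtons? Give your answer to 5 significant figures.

1 kip = 4448.22 newtons.
Then 6361.8 × 4448.22 ≈ 2.8299 × 10^7 N.

2.8299 × 10^7 newtons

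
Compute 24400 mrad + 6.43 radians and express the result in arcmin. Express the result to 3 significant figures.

24400 mrad = 83881.0 arcmin and 6.43 rad = 22104.7 arcmin.
83881.0 + 22104.7 ≈ 106000 arcmin.

106000 arcminutes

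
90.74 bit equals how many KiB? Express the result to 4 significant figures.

0.01108 KiB

1 bit = 0.000122070 kibibytes.
Then 90.74 × 0.000122070 ≈ 0.01108 KiB.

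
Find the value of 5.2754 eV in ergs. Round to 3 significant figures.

1 electronvolt = 1.60218 × 10^-12 ergs.
5.2754 × 1.60218 × 10^-12 ≈ 8.45 × 10^-12 erg.

8.45 × 10^-12 erg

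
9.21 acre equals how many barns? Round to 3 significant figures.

1 acre = 4.04686 × 10^31 barn.
9.21 × 4.04686 × 10^31 ≈ 3.73 × 10^32 barn.

3.73 × 10^32 barn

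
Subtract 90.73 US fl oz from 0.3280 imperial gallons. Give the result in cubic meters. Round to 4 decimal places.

-0.0012 cubic meters

0.3280 imp gal = 0.00149112 m³ and 90.73 US fl oz = 0.00268321 m³.
0.00149112 − 0.00268321 ≈ -0.0012 m³.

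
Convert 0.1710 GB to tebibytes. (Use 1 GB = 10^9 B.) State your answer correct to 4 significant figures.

1 GB = 0.000909495 tebibytes.
0.1710 × 0.000909495 ≈ 0.0001555 TiB.

0.0001555 tebibytes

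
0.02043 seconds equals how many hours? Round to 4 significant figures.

5.675 × 10^-6 h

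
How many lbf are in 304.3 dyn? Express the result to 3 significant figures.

0.000684 lbf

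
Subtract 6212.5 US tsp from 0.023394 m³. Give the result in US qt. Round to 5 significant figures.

-7.6366 US quarts

0.023394 m³ = 24.7202 US qt and 6212.5 US tsp = 32.3568 US qt.
24.7202 − 32.3568 ≈ -7.6366 US qt.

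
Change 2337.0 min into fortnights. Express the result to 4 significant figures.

1 minute = 4.96032e-5 fortnight.
2337.0 × 4.96032e-5 ≈ 0.1159 fortnight.

0.1159 fortnights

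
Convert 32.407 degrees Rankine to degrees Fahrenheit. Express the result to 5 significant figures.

°R = °F + 459.67.
Applying the formula gives -427.26 °F.

-427.26 °F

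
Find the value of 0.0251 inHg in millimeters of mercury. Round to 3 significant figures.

1 inHg = 25.4000 millimeters of mercury.
Then 0.0251 × 25.4000 ≈ 0.638 mmHg.

0.638 millimeters of mercury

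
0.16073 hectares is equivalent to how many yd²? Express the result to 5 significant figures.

1 hectare = 11959.9 square yards.
Then 0.16073 × 11959.9 ≈ 1922.3 yd².

1922.3 yd²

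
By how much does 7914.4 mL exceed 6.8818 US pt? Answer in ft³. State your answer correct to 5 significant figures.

0.16450 cubic feet

7914.4 mL = 0.279494 ft³ and 6.8818 US pt = 0.114995 ft³.
0.279494 − 0.114995 ≈ 0.16450 ft³.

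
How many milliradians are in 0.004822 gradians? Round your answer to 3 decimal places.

1 gradian = 15.7080 milliradians.
Thus 0.004822 × 15.7080 ≈ 0.076 mrad.

0.076 milliradians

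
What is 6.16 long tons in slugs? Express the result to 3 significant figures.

1 long ton = 69.6213 slug.
So 6.16 × 69.6213 ≈ 429 slug.

429 slug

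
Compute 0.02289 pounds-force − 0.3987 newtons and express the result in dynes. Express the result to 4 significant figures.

-29690 dyn

0.02289 lbf = 10182.0 dyn and 0.3987 N = 39870.0 dyn.
10182.0 − 39870.0 ≈ -29690 dyn.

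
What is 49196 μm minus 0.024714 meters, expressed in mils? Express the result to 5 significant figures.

963.86 mil

49196 μm = 1936.85 mil and 0.024714 m = 972.992 mil.
1936.85 − 972.992 ≈ 963.86 mil.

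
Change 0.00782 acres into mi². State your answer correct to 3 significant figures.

1.22e-5 mi²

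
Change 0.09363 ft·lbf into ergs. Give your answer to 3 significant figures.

1.27 × 10^6 erg

1 ft·lbf = 1.35582 × 10^7 erg.
0.09363 × 1.35582 × 10^7 ≈ 1.27 × 10^6 erg.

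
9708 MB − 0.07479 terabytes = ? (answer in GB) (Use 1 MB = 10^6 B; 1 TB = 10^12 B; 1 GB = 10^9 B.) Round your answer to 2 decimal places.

9708 MB = 9.70800 GB and 0.07479 TB = 74.7900 GB.
9.70800 − 74.7900 ≈ -65.08 GB.

-65.08 GB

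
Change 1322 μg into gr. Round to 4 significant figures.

0.02040 gr

1 μg = 1.54324e-5 gr.
Then 1322 × 1.54324e-5 ≈ 0.02040 gr.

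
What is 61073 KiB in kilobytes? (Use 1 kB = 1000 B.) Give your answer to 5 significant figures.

1 kibibyte = 1.02400 kB.
So 61073 × 1.02400 ≈ 62539 kB.

62539 kilobytes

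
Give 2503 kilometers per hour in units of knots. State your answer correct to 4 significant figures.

1352 kn

1 km/h = 0.539957 knots.
Thus 2503 × 0.539957 ≈ 1352 kn.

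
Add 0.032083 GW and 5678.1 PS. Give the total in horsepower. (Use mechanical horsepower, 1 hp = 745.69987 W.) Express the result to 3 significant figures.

48600 hp

0.032083 GW = 43024.0 hp and 5678.1 PS = 5600.42 hp.
43024.0 + 5600.42 ≈ 48600 hp.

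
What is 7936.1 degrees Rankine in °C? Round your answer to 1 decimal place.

°R = (°C + 273.15) × 9/5.
Applying the formula gives 4135.8 °C.

4135.8 degrees Celsius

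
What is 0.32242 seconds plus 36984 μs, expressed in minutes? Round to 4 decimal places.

0.0060 min

0.32242 s = 0.00537367 min and 36984 μs = 0.000616400 min.
0.00537367 + 0.000616400 ≈ 0.0060 min.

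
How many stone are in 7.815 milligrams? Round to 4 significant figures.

1.231e-6 stone

1 milligram = 1.57473e-7 st.
7.815 × 1.57473e-7 ≈ 1.231e-6 st.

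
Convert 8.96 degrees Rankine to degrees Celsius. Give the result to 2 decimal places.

°R = (°C + 273.15) × 9/5.
Applying the formula gives -268.17 °C.

-268.17 degrees Celsius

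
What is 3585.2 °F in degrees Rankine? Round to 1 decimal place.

4044.9 degrees Rankine

°R = °F + 459.67.
Applying the formula gives 4044.9 °R.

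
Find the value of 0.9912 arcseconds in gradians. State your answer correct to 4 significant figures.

1 arcsecond = 0.000308642 gradians.
Thus 0.9912 × 0.000308642 ≈ 0.0003059 grad.

0.0003059 gradians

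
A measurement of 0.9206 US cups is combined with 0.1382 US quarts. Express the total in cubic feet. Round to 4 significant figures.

0.9206 US cup = 0.00769164 ft³ and 0.1382 US qt = 0.00461866 ft³.
0.00769164 + 0.00461866 ≈ 0.01231 ft³.

0.01231 ft³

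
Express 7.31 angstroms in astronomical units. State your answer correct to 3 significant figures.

1 angstrom = 6.68459 × 10^-22 au.
Thus 7.31 × 6.68459 × 10^-22 ≈ 4.89 × 10^-21 au.

4.89 × 10^-21 astronomical units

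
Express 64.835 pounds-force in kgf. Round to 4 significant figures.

1 pound-force = 0.453592 kgf.
Thus 64.835 × 0.453592 ≈ 29.41 kgf.

29.41 kgf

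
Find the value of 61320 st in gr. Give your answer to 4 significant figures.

6.009 × 10^9 gr

1 st = 98000.0 gr.
Thus 61320 × 98000.0 ≈ 6.009 × 10^9 gr.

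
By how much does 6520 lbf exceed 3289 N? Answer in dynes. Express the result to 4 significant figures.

2.571e+9 dyn

6520 lbf = 2.90024e+9 dyn and 3289 N = 3.28900e+8 dyn.
2.90024e+9 − 3.28900e+8 ≈ 2.571e+9 dyn.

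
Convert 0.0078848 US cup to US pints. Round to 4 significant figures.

1 US cup = 0.500000 US pt.
0.0078848 × 0.500000 ≈ 0.003942 US pt.

0.003942 US pints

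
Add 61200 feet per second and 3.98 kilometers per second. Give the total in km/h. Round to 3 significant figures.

81500 km/h

61200 ft/s = 67153.5 km/h and 3.98 km/s = 14328.0 km/h.
67153.5 + 14328.0 ≈ 81500 km/h.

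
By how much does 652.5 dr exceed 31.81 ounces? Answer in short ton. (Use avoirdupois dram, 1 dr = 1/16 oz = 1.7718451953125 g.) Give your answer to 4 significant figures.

652.5 dr = 0.001274414 short ton and 31.81 oz = 0.0009940625 short ton.
0.001274414 − 0.0009940625 ≈ 0.0002804 short ton.

0.0002804 short ton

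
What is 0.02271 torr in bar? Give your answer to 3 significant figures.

3.03e-5 bar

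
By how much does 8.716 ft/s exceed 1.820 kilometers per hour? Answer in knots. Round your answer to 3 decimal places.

8.716 ft/s = 5.16409 kn and 1.820 km/h = 0.982721 kn.
5.16409 − 0.982721 ≈ 4.181 kn.

4.181 kn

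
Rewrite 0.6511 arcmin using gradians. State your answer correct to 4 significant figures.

1 arcminute = 0.0185185 grad.
So 0.6511 × 0.0185185 ≈ 0.01206 grad.

0.01206 gradians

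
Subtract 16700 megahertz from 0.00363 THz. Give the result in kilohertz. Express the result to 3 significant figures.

0.00363 THz = 3.63000e+6 kHz and 16700 MHz = 1.67000e+7 kHz.
3.63000e+6 − 1.67000e+7 ≈ -1.31e+7 kHz.

-1.31e+7 kHz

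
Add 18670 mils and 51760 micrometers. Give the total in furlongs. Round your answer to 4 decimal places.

18670 mil = 0.00235732 furlong and 51760 μm = 0.000257297 furlong.
0.00235732 + 0.000257297 ≈ 0.0026 furlong.

0.0026 furlong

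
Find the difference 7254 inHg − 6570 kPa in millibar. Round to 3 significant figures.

7254 inHg = 245649 mbar and 6570 kPa = 65700.0 mbar.
245649 − 65700.0 ≈ 180000 mbar.

180000 millibar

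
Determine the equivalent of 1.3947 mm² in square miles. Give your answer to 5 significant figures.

5.3850 × 10^-13 mi²

1 mm² = 3.86102 × 10^-13 square miles.
Thus 1.3947 × 3.86102 × 10^-13 ≈ 5.3850 × 10^-13 mi².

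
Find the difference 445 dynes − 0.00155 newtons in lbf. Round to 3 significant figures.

445 dyn = 0.00100040 lbf and 0.00155 N = 0.000348454 lbf.
0.00100040 − 0.000348454 ≈ 0.000652 lbf.

0.000652 pounds-force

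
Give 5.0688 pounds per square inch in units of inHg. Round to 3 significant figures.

10.3 inches of mercury

1 psi = 2.03602 inHg.
5.0688 × 2.03602 ≈ 10.3 inHg.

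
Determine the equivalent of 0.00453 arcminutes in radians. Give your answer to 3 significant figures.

1 arcmin = 0.000290888 radians.
0.00453 × 0.000290888 ≈ 1.32 × 10^-6 rad.

1.32 × 10^-6 rad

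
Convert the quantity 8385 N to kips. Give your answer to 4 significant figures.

1.885 kip

1 N = 0.000224809 kips.
Thus 8385 × 0.000224809 ≈ 1.885 kip.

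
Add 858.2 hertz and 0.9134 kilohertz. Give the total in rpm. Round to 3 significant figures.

858.2 Hz = 51492.0 rpm and 0.9134 kHz = 54804.0 rpm.
51492.0 + 54804.0 ≈ 106000 rpm.

106000 rpm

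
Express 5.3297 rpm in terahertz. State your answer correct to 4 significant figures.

1 revolution per minute = 1.66667e-14 THz.
Thus 5.3297 × 1.66667e-14 ≈ 8.883e-14 THz.

8.883e-14 THz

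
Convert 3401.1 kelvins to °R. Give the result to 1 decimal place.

°R = K × 9/5.
Applying the formula gives 6122.0 °R.

6122.0 degrees Rankine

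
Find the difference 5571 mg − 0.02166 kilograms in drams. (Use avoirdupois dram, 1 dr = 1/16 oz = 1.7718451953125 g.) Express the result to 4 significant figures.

-9.080 dr

5571 mg = 3.14418 dr and 0.02166 kg = 12.2245 dr.
3.14418 − 12.2245 ≈ -9.080 dr.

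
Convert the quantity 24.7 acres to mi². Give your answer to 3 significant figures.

1 acre = 0.00156250 square miles.
So 24.7 × 0.00156250 ≈ 0.0386 mi².

0.0386 square miles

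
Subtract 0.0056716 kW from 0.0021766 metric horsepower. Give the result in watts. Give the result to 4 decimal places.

-4.0707 W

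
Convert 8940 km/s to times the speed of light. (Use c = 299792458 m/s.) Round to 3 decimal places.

0.030 c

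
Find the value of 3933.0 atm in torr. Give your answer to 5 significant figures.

1 atm = 760.000 torr.
So 3933.0 × 760.000 ≈ 2.9891e+6 torr.

2.9891e+6 torr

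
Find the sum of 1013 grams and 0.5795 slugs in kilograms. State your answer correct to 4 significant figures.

1013 g = 1.01300 kg and 0.5795 slug = 8.45717 kg.
1.01300 + 8.45717 ≈ 9.470 kg.

9.470 kilograms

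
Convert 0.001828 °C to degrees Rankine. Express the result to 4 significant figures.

°R = (°C + 273.15) × 9/5.
Applying the formula gives 491.7 °R.

491.7 degrees Rankine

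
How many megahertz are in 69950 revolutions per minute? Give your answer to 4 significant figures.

0.001166 megahertz

1 rpm = 1.66667 × 10^-8 MHz.
69950 × 1.66667 × 10^-8 ≈ 0.001166 MHz.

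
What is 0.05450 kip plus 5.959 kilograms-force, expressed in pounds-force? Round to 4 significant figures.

67.64 pounds-force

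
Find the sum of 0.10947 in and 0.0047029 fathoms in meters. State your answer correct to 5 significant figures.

0.10947 in = 0.00278054 m and 0.0047029 fathom = 0.00860066 m.
0.00278054 + 0.00860066 ≈ 0.011381 m.

0.011381 m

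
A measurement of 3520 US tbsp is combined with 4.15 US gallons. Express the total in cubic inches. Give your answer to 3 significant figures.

4130 in³

3520 US tbsp = 3176.25 in³ and 4.15 US gal = 958.650 in³.
3176.25 + 958.650 ≈ 4130 in³.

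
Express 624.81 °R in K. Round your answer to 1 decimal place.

°R = K × 9/5.
Applying the formula gives 347.1 K.

347.1 kelvins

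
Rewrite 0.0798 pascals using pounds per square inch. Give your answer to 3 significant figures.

1.16e-5 psi

1 pascal = 0.000145038 psi.
0.0798 × 0.000145038 ≈ 1.16e-5 psi.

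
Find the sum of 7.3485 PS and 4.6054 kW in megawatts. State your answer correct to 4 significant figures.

0.01001 megawatts

7.3485 PS = 0.00540481 MW and 4.6054 kW = 0.00460540 MW.
0.00540481 + 0.00460540 ≈ 0.01001 MW.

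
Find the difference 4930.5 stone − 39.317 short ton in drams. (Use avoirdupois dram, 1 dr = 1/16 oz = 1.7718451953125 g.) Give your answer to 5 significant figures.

4930.5 st = 1.76709 × 10^7 dr and 39.317 short ton = 2.01303 × 10^7 dr.
1.76709 × 10^7 − 2.01303 × 10^7 ≈ -2.4594 × 10^6 dr.

-2.4594 × 10^6 drams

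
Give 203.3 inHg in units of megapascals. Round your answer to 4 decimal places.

1 inHg = 0.00338639 megapascals.
Thus 203.3 × 0.00338639 ≈ 0.6885 MPa.

0.6885 megapascals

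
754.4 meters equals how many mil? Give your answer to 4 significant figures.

1 m = 39370.1 mil.
754.4 × 39370.1 ≈ 2.970 × 10^7 mil.

2.970 × 10^7 mils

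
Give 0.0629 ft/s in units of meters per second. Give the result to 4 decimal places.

1 foot per second = 0.304800 m/s.
So 0.0629 × 0.304800 ≈ 0.0192 m/s.

0.0192 meters per second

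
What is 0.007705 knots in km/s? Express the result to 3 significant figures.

1 knot = 0.000514444 km/s.
Then 0.007705 × 0.000514444 ≈ 3.96 × 10^-6 km/s.

3.96 × 10^-6 km/s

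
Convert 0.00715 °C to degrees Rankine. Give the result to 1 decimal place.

°R = (°C + 273.15) × 9/5.
Applying the formula gives 491.7 °R.

491.7 °R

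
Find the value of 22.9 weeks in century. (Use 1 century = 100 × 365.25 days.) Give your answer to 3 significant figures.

1 week = 0.000191650 centuries.
Then 22.9 × 0.000191650 ≈ 0.00439 century.

0.00439 centuries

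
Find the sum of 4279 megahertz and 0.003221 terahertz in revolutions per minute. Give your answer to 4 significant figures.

4.500 × 10^11 rpm

4279 MHz = 2.56740 × 10^11 rpm and 0.003221 THz = 1.93260 × 10^11 rpm.
2.56740 × 10^11 + 1.93260 × 10^11 ≈ 4.500 × 10^11 rpm.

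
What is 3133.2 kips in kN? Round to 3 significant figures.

13900 kilonewtons

1 kip = 4.44822 kN.
Then 3133.2 × 4.44822 ≈ 13900 kN.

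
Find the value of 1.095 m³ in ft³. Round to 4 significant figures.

38.67 ft³

1 cubic meter = 35.3147 ft³.
1.095 × 35.3147 ≈ 38.67 ft³.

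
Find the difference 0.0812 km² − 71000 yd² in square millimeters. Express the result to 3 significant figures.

2.18 × 10^10 mm²

0.0812 km² = 8.12000 × 10^10 mm² and 71000 yd² = 5.93650 × 10^10 mm².
8.12000 × 10^10 − 5.93650 × 10^10 ≈ 2.18 × 10^10 mm².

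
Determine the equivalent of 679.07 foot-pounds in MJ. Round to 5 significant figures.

0.00092070 megajoules

1 foot-pound = 1.35582 × 10^-6 MJ.
Then 679.07 × 1.35582 × 10^-6 ≈ 0.00092070 MJ.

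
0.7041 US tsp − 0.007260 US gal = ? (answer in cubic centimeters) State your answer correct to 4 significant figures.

-24.01 cm³

0.7041 US tsp = 3.47045 cm³ and 0.007260 US gal = 27.4821 cm³.
3.47045 − 27.4821 ≈ -24.01 cm³.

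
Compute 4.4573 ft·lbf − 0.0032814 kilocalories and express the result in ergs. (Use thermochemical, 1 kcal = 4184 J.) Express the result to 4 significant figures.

-7.686e+7 ergs

4.4573 ft·lbf = 6.04329e+7 erg and 0.0032814 kcal = 1.37294e+8 erg.
6.04329e+7 − 1.37294e+8 ≈ -7.686e+7 erg.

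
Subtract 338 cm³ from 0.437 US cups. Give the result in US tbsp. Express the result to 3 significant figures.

0.437 US cup = 6.99200 US tbsp and 338 cm³ = 22.8583 US tbsp.
6.99200 − 22.8583 ≈ -15.9 US tbsp.

-15.9 US tbsp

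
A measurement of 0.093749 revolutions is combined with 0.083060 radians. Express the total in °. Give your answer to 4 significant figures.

0.093749 rev = 33.7496 ° and 0.083060 rad = 4.75899 °.
33.7496 + 4.75899 ≈ 38.51 °.

38.51 degrees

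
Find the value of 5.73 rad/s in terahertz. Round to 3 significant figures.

1 radian per second = 1.59155e-13 THz.
Thus 5.73 × 1.59155e-13 ≈ 9.12e-13 THz.

9.12e-13 THz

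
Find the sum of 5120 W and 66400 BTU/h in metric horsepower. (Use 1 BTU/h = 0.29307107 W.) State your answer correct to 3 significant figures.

33.4 PS

5120 W = 6.96126 PS and 66400 BTU/h = 26.4581 PS.
6.96126 + 26.4581 ≈ 33.4 PS.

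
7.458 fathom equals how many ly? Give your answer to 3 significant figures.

1.44 × 10^-15 light-years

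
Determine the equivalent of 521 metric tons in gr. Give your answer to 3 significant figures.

8.04 × 10^9 gr

1 t = 1.54324 × 10^7 gr.
Thus 521 × 1.54324 × 10^7 ≈ 8.04 × 10^9 gr.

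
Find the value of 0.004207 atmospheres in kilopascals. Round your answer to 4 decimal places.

0.4263 kilopascals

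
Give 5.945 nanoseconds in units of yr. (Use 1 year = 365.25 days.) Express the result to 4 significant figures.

1 nanosecond = 3.16881 × 10^-17 yr.
5.945 × 3.16881 × 10^-17 ≈ 1.884 × 10^-16 yr.

1.884 × 10^-16 yr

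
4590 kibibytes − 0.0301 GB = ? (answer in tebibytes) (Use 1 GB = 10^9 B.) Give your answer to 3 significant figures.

-2.31e-5 TiB

4590 KiB = 4.27477e-6 TiB and 0.0301 GB = 2.73758e-5 TiB.
4.27477e-6 − 2.73758e-5 ≈ -2.31e-5 TiB.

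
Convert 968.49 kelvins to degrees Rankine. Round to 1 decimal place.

°R = K × 9/5.
Applying the formula gives 1743.3 °R.

1743.3 °R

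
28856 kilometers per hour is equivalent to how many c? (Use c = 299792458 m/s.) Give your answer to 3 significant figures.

1 km/h = 9.26567e-10 c.
Thus 28856 × 9.26567e-10 ≈ 2.67e-5 c.

2.67e-5 c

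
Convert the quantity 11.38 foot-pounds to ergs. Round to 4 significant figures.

1.543e+8 erg

1 ft·lbf = 1.35582e+7 erg.
11.38 × 1.35582e+7 ≈ 1.543e+8 erg.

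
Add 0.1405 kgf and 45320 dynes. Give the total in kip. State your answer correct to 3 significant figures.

0.1405 kgf = 0.000309749 kip and 45320 dyn = 0.000101883 kip.
0.000309749 + 0.000101883 ≈ 0.000412 kip.

0.000412 kip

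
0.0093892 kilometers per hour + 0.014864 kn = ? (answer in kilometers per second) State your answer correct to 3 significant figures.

1.03 × 10^-5 kilometers per second

0.0093892 km/h = 2.60811 × 10^-6 km/s and 0.014864 kn = 7.64670 × 10^-6 km/s.
2.60811 × 10^-6 + 7.64670 × 10^-6 ≈ 1.03 × 10^-5 km/s.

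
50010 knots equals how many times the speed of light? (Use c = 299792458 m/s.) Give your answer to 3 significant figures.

8.58e-5 c

1 knot = 1.71600e-9 c.
50010 × 1.71600e-9 ≈ 8.58e-5 c.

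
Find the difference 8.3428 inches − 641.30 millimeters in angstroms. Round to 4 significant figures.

8.3428 in = 2.11907 × 10^9 Å and 641.30 mm = 6.41300 × 10^9 Å.
2.11907 × 10^9 − 6.41300 × 10^9 ≈ -4.294 × 10^9 Å.

-4.294 × 10^9 Å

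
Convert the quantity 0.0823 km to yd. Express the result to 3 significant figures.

1 km = 1093.61 yd.
So 0.0823 × 1093.61 ≈ 90.0 yd.

90.0 yd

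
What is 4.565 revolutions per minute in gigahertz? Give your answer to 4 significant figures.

7.608e-11 GHz

1 revolution per minute = 1.66667e-11 gigahertz.
Thus 4.565 × 1.66667e-11 ≈ 7.608e-11 GHz.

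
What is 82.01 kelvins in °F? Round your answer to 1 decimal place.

-312.1 °F

K = (°F + 459.67) × 5/9.
Applying the formula gives -312.1 °F.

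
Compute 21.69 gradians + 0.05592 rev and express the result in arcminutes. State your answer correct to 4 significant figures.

2379 arcmin

21.69 grad = 1171.26 arcmin and 0.05592 rev = 1207.87 arcmin.
1171.26 + 1207.87 ≈ 2379 arcmin.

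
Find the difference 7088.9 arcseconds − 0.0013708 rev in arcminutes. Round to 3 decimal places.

88.539 arcmin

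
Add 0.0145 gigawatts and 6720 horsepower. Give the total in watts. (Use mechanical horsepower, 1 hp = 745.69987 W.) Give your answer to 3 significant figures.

0.0145 GW = 1.45000 × 10^7 W and 6720 hp = 5.01110 × 10^6 W.
1.45000 × 10^7 + 5.01110 × 10^6 ≈ 1.95 × 10^7 W.

1.95 × 10^7 W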